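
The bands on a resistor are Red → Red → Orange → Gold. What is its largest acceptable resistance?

Red → 2 (first significant figure)
Red → 2 (second significant figure)
Orange → ×10^3 multiplier
Gold → ±5% tolerance
22 × 1000 = 22000 Ω
Largest = 22000 × (1 + 5/100) = 23100 Ω.

23100 Ω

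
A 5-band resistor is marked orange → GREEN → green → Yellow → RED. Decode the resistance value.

Orange → 3 (first significant figure)
Green → 5 (second significant figure)
Green → 5 (third significant figure)
Yellow → ×10^4 multiplier
355 × 10000 = 3550000 Ω

3550000 Ω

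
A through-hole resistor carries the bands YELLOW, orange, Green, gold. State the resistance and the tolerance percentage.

Yellow → 4 (first significant figure)
Orange → 3 (second significant figure)
Green → ×10^5 multiplier
Gold → ±5% tolerance
43 × 100000 = 4300000 Ω

4300000 Ω ±5%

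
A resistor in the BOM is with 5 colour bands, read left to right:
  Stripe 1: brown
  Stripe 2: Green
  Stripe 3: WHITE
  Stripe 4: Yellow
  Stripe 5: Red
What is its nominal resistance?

Brown → 1 (first significant figure)
Green → 5 (second significant figure)
White → 9 (third significant figure)
Yellow → ×10^4 multiplier
159 × 10000 = 1590000 Ω

1590000 Ω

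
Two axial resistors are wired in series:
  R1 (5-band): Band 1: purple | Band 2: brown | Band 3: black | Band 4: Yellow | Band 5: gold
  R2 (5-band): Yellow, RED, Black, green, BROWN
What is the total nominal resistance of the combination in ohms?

R1: violet, brown, black → 710; yellow ×10^4 → 7100000 Ω.
R2: yellow, red, black → 420; green ×10^5 → 42000000 Ω.
Series: 7100000 + 42000000 = 49100000 Ω.

49100000 Ω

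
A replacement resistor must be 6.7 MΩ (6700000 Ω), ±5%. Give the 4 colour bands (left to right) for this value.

blue, violet, green, gold

6700000 Ω = 67 × 10^5.
6 → blue
7 → violet
Multiplier 10^5 → green.
±5% tolerance → gold.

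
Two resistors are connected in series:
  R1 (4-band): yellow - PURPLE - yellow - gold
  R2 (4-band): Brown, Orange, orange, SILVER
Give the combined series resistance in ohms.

483000 Ω

R1: yellow, violet → 47; yellow ×10^4 → 470000 Ω.
R2: brown, orange → 13; orange ×10^3 → 13000 Ω.
Series: 470000 + 13000 = 483000 Ω.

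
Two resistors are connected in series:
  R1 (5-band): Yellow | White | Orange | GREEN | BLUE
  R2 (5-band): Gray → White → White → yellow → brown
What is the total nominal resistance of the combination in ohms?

58290000 Ω

R1: yellow, white, orange → 493; green ×10^5 → 49300000 Ω.
R2: grey, white, white → 899; yellow ×10^4 → 8990000 Ω.
Series: 49300000 + 8990000 = 58290000 Ω.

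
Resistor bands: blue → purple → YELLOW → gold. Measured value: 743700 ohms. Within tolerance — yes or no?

no

Blue → 6 (first significant figure)
Violet → 7 (second significant figure)
Yellow → ×10^4 multiplier
Gold → ±5% tolerance
67 × 10000 = 670000 Ω
Allowed range: 636500 Ω to 703500 Ω.
743700 ohms lies outside that range.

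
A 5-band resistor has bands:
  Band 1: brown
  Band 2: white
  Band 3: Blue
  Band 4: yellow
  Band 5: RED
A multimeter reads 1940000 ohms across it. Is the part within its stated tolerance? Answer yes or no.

Brown → 1 (first significant figure)
White → 9 (second significant figure)
Blue → 6 (third significant figure)
Yellow → ×10^4 multiplier
Red → ±2% tolerance
196 × 10000 = 1960000 Ω
Allowed range: 1920800 Ω to 1999200 Ω.
1940000 ohms lies inside that range.

yes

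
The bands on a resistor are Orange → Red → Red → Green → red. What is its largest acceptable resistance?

Orange → 3 (first significant figure)
Red → 2 (second significant figure)
Red → 2 (third significant figure)
Green → ×10^5 multiplier
Red → ±2% tolerance
322 × 100000 = 32200000 Ω
Largest = 32200000 × (1 + 2/100) = 32844000 Ω.

32844000 Ω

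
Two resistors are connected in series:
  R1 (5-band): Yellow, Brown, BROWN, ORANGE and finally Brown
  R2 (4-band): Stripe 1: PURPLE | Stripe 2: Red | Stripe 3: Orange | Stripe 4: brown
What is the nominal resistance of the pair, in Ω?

R1: yellow, brown, brown → 411; orange ×10^3 → 411000 Ω.
R2: violet, red → 72; orange ×10^3 → 72000 Ω.
Series: 411000 + 72000 = 483000 Ω.

483000 Ω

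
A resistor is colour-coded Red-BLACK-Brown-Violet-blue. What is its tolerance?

The last band, blue, is the tolerance band.
Blue corresponds to ±0.25%.

±0.25%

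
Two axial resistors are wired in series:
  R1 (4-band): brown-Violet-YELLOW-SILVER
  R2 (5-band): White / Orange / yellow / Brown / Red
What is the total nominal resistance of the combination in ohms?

179340 Ω

R1: brown, violet → 17; yellow ×10^4 → 170000 Ω.
R2: white, orange, yellow → 934; brown ×10 → 9340 Ω.
Series: 170000 + 9340 = 179340 Ω.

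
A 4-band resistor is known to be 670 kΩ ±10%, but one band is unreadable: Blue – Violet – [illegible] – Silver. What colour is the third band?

yellow

670000 Ω = 67 × 10^4.
The third band is the multiplier, 10^4, which is yellow.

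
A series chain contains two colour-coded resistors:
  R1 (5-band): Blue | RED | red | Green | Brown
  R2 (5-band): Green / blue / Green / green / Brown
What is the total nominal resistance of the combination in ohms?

R1: blue, red, red → 622; green ×10^5 → 62200000 Ω.
R2: green, blue, green → 565; green ×10^5 → 56500000 Ω.
Series: 62200000 + 56500000 = 118700000 Ω.

118700000 Ω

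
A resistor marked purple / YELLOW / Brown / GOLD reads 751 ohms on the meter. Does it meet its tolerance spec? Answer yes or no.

yes

Violet → 7 (first significant figure)
Yellow → 4 (second significant figure)
Brown → ×10 multiplier
Gold → ±5% tolerance
74 × 10 = 740 Ω
Allowed range: 703 Ω to 777 Ω.
751 ohms lies inside that range.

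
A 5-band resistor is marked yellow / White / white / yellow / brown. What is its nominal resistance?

4990000 Ω

Yellow → 4 (first significant figure)
White → 9 (second significant figure)
White → 9 (third significant figure)
Yellow → ×10^4 multiplier
499 × 10000 = 4990000 Ω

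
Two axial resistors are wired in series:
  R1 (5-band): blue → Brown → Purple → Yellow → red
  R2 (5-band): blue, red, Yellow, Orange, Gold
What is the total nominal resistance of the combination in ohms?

6794000 Ω

R1: blue, brown, violet → 617; yellow ×10^4 → 6170000 Ω.
R2: blue, red, yellow → 624; orange ×10^3 → 624000 Ω.
Series: 6170000 + 624000 = 6794000 Ω.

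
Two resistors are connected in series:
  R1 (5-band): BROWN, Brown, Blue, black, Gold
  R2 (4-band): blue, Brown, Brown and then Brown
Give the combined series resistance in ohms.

R1: brown, brown, blue → 116; black ×1 → 116 Ω.
R2: blue, brown → 61; brown ×10 → 610 Ω.
Series: 116 + 610 = 726 Ω.

726 Ω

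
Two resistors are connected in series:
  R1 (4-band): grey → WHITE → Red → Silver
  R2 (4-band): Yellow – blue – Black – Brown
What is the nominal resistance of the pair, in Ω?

8946 Ω

R1: grey, white → 89; red ×10^2 → 8900 Ω.
R2: yellow, blue → 46; black ×1 → 46 Ω.
Series: 8900 + 46 = 8946 Ω.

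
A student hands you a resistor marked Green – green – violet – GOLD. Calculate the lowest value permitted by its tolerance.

Green → 5 (first significant figure)
Green → 5 (second significant figure)
Violet → ×10^7 multiplier
Gold → ±5% tolerance
55 × 10000000 = 550000000 Ω
Lowest = 550000000 × (1 − 5/100) = 522500000 Ω.

522500000 Ω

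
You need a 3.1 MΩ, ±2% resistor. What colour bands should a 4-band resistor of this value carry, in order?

3100000 Ω = 31 × 10^5.
3 → orange
1 → brown
Multiplier 10^5 → green.
±2% tolerance → red.

orange, brown, green, red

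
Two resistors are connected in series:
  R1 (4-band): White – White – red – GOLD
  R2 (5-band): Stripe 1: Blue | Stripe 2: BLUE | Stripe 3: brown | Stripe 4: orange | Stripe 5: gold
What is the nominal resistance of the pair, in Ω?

R1: white, white → 99; red ×10^2 → 9900 Ω.
R2: blue, blue, brown → 661; orange ×10^3 → 661000 Ω.
Series: 9900 + 661000 = 670900 Ω.

670900 Ω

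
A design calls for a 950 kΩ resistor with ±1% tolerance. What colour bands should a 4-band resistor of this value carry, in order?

950000 Ω = 95 × 10^4.
9 → white
5 → green
Multiplier 10^4 → yellow.
±1% tolerance → brown.

white, green, yellow, brown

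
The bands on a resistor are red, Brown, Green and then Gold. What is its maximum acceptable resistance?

2205000 Ω

Red → 2 (first significant figure)
Brown → 1 (second significant figure)
Green → ×10^5 multiplier
Gold → ±5% tolerance
21 × 100000 = 2100000 Ω
Maximum = 2100000 × (1 + 5/100) = 2205000 Ω.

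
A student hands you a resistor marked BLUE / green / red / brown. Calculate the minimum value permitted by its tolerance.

6435 Ω

Blue → 6 (first significant figure)
Green → 5 (second significant figure)
Red → ×10^2 multiplier
Brown → ±1% tolerance
65 × 100 = 6500 Ω
Minimum = 6500 × (1 − 1/100) = 6435 Ω.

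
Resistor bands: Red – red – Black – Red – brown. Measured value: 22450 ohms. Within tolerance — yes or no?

Red → 2 (first significant figure)
Red → 2 (second significant figure)
Black → 0 (third significant figure)
Red → ×10^2 multiplier
Brown → ±1% tolerance
220 × 100 = 22000 Ω
Allowed range: 21780 Ω to 22220 Ω.
22450 ohms lies outside that range.

no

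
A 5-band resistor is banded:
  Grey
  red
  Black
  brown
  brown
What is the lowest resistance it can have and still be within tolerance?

8118 Ω

Grey → 8 (first significant figure)
Red → 2 (second significant figure)
Black → 0 (third significant figure)
Brown → ×10 multiplier
Brown → ±1% tolerance
820 × 10 = 8200 Ω
Lowest = 8200 × (1 − 1/100) = 8118 Ω.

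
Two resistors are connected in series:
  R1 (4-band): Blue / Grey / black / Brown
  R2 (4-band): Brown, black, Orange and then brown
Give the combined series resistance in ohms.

10068 Ω

R1: blue, grey → 68; black ×1 → 68 Ω.
R2: brown, black → 10; orange ×10^3 → 10000 Ω.
Series: 68 + 10000 = 10068 Ω.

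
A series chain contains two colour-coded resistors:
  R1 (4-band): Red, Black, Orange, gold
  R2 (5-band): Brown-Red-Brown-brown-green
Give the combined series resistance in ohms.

R1: red, black → 20; orange ×10^3 → 20000 Ω.
R2: brown, red, brown → 121; brown ×10 → 1210 Ω.
Series: 20000 + 1210 = 21210 Ω.

21210 Ω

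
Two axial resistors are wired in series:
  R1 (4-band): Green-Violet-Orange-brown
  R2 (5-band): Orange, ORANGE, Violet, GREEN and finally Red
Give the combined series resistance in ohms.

33757000 Ω

R1: green, violet → 57; orange ×10^3 → 57000 Ω.
R2: orange, orange, violet → 337; green ×10^5 → 33700000 Ω.
Series: 57000 + 33700000 = 33757000 Ω.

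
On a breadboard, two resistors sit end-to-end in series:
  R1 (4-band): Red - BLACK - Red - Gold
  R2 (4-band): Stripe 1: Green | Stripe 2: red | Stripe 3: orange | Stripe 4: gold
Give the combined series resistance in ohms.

R1: red, black → 20; red ×10^2 → 2000 Ω.
R2: green, red → 52; orange ×10^3 → 52000 Ω.
Series: 2000 + 52000 = 54000 Ω.

54000 Ω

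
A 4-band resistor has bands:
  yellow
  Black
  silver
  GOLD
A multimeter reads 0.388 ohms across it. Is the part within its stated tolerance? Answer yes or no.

yes

Yellow → 4 (first significant figure)
Black → 0 (second significant figure)
Silver → ×0.01 multiplier
Gold → ±5% tolerance
40 × 0.01 = 0.4 Ω
Allowed range: 0.38 Ω to 0.42 Ω.
0.388 ohms lies inside that range.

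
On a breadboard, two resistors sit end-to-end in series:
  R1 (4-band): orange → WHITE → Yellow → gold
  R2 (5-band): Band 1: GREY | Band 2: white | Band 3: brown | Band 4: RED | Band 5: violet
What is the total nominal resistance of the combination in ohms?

R1: orange, white → 39; yellow ×10^4 → 390000 Ω.
R2: grey, white, brown → 891; red ×10^2 → 89100 Ω.
Series: 390000 + 89100 = 479100 Ω.

479100 Ω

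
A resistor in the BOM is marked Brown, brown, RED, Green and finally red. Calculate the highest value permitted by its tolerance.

11424000 Ω

Brown → 1 (first significant figure)
Brown → 1 (second significant figure)
Red → 2 (third significant figure)
Green → ×10^5 multiplier
Red → ±2% tolerance
112 × 100000 = 11200000 Ω
Highest = 11200000 × (1 + 2/100) = 11424000 Ω.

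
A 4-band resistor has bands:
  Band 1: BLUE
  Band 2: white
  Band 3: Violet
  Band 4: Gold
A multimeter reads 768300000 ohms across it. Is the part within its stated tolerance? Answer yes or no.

no

Blue → 6 (first significant figure)
White → 9 (second significant figure)
Violet → ×10^7 multiplier
Gold → ±5% tolerance
69 × 10000000 = 690000000 Ω
Allowed range: 655500000 Ω to 724500000 Ω.
768300000 ohms lies outside that range.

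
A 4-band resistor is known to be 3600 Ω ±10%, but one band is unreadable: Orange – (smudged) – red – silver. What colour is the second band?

3600 Ω = 36 × 10^2.
The second band gives digit 6 of the significand, and 6 is blue.

blue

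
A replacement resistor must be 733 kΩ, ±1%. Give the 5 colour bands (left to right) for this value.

733000 Ω = 733 × 10^3.
7 → violet
3 → orange
3 → orange
Multiplier 10^3 → orange.
±1% tolerance → brown.

violet, orange, orange, orange, brown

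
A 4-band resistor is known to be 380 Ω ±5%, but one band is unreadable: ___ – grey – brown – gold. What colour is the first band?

380 Ω = 38 × 10^1.
The first band gives digit 3 of the significand, and 3 is orange.

orange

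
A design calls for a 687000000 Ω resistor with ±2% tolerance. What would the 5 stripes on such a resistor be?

687000000 Ω = 687 × 10^6.
6 → blue
8 → grey
7 → violet
Multiplier 10^6 → blue.
±2% tolerance → red.

blue, grey, violet, blue, red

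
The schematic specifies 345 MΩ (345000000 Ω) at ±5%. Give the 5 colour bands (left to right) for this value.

345000000 Ω = 345 × 10^6.
3 → orange
4 → yellow
5 → green
Multiplier 10^6 → blue.
±5% tolerance → gold.

orange, yellow, green, blue, gold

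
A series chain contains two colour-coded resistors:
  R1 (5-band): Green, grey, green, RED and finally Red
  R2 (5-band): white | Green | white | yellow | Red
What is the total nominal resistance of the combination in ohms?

R1: green, grey, green → 585; red ×10^2 → 58500 Ω.
R2: white, green, white → 959; yellow ×10^4 → 9590000 Ω.
Series: 58500 + 9590000 = 9648500 Ω.

9648500 Ω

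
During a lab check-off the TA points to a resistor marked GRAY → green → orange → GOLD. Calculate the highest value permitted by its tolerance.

Grey → 8 (first significant figure)
Green → 5 (second significant figure)
Orange → ×10^3 multiplier
Gold → ±5% tolerance
85 × 1000 = 85000 Ω
Highest = 85000 × (1 + 5/100) = 89250 Ω.

89250 Ω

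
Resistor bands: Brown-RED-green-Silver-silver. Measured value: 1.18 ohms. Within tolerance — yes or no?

Brown → 1 (first significant figure)
Red → 2 (second significant figure)
Green → 5 (third significant figure)
Silver → ×0.01 multiplier
Silver → ±10% tolerance
125 × 0.01 = 1.25 Ω
Allowed range: 1.125 Ω to 1.375 Ω.
1.18 ohms lies inside that range.

yes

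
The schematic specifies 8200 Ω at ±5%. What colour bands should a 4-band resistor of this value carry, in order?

grey, red, red, gold

8200 Ω = 82 × 10^2.
8 → grey
2 → red
Multiplier 10^2 → red.
±5% tolerance → gold.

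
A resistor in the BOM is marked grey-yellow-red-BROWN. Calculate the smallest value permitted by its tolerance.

8316 Ω

Grey → 8 (first significant figure)
Yellow → 4 (second significant figure)
Red → ×10^2 multiplier
Brown → ±1% tolerance
84 × 100 = 8400 Ω
Smallest = 8400 × (1 − 1/100) = 8316 Ω.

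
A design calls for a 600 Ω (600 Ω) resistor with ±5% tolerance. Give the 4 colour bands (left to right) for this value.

blue, black, brown, gold

600 Ω = 60 × 10^1.
6 → blue
0 → black
Multiplier 10^1 → brown.
±5% tolerance → gold.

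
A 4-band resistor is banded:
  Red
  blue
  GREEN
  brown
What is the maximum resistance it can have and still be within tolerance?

Red → 2 (first significant figure)
Blue → 6 (second significant figure)
Green → ×10^5 multiplier
Brown → ±1% tolerance
26 × 100000 = 2600000 Ω
Maximum = 2600000 × (1 + 1/100) = 2626000 Ω.

2626000 Ω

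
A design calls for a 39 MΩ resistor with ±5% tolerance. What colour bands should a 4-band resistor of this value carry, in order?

39000000 Ω = 39 × 10^6.
3 → orange
9 → white
Multiplier 10^6 → blue.
±5% tolerance → gold.

orange, white, blue, gold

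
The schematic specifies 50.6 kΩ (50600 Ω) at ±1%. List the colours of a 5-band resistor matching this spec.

green, black, blue, red, brown

50600 Ω = 506 × 10^2.
5 → green
0 → black
6 → blue
Multiplier 10^2 → red.
±1% tolerance → brown.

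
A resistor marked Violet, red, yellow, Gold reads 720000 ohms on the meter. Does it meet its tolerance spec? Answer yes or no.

Violet → 7 (first significant figure)
Red → 2 (second significant figure)
Yellow → ×10^4 multiplier
Gold → ±5% tolerance
72 × 10000 = 720000 Ω
Allowed range: 684000 Ω to 756000 Ω.
720000 ohms lies inside that range.

yes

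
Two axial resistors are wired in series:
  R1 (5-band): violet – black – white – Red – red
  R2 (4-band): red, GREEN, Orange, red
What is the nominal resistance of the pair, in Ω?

95900 Ω

R1: violet, black, white → 709; red ×10^2 → 70900 Ω.
R2: red, green → 25; orange ×10^3 → 25000 Ω.
Series: 70900 + 25000 = 95900 Ω.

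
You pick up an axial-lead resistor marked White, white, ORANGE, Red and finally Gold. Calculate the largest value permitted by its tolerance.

104265 Ω

White → 9 (first significant figure)
White → 9 (second significant figure)
Orange → 3 (third significant figure)
Red → ×10^2 multiplier
Gold → ±5% tolerance
993 × 100 = 99300 Ω
Largest = 99300 × (1 + 5/100) = 104265 Ω.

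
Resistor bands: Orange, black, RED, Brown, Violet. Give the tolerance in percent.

The last band, violet, is the tolerance band.
Violet corresponds to ±0.1%.

±0.1%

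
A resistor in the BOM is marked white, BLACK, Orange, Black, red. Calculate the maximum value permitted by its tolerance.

921.06 Ω

White → 9 (first significant figure)
Black → 0 (second significant figure)
Orange → 3 (third significant figure)
Black → ×1 multiplier
Red → ±2% tolerance
903 × 1 = 903 Ω
Maximum = 903 × (1 + 2/100) = 921.06 Ω.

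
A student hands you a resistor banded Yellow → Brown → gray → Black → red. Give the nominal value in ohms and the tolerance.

418 Ω ±2%

Yellow → 4 (first significant figure)
Brown → 1 (second significant figure)
Grey → 8 (third significant figure)
Black → ×1 multiplier
Red → ±2% tolerance
418 × 1 = 418 Ω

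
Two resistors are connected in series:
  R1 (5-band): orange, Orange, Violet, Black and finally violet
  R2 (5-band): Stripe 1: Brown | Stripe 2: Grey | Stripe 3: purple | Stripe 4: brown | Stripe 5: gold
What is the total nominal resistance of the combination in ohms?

R1: orange, orange, violet → 337; black ×1 → 337 Ω.
R2: brown, grey, violet → 187; brown ×10 → 1870 Ω.
Series: 337 + 1870 = 2207 Ω.

2207 Ω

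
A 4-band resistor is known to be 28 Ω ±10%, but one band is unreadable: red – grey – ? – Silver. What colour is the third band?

28 Ω = 28 × 10^0.
The third band is the multiplier, 10^0, which is black.

black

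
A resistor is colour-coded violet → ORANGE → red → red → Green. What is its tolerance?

The last band, green, is the tolerance band.
Green corresponds to ±0.5%.

±0.5%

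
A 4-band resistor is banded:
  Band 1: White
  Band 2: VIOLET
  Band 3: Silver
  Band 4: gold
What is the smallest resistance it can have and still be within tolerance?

White → 9 (first significant figure)
Violet → 7 (second significant figure)
Silver → ×0.01 multiplier
Gold → ±5% tolerance
97 × 0.01 = 0.97 Ω
Smallest = 0.97 × (1 − 5/100) = 0.9215 Ω.

0.9215 Ω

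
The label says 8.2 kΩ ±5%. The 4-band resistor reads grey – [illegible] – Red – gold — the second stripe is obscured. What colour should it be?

8200 Ω = 82 × 10^2.
The second band gives digit 2 of the significand, and 2 is red.

red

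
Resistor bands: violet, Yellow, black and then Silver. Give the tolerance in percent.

The last band, silver, is the tolerance band.
Silver corresponds to ±10%.

±10%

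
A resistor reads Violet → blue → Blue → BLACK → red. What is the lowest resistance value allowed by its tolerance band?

Violet → 7 (first significant figure)
Blue → 6 (second significant figure)
Blue → 6 (third significant figure)
Black → ×1 multiplier
Red → ±2% tolerance
766 × 1 = 766 Ω
Lowest = 766 × (1 − 2/100) = 750.68 Ω.

750.68 Ω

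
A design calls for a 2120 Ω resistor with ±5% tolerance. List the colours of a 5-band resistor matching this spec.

red, brown, red, brown, gold

2120 Ω = 212 × 10^1.
2 → red
1 → brown
2 → red
Multiplier 10^1 → brown.
±5% tolerance → gold.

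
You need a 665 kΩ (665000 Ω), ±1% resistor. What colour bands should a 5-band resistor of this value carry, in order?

blue, blue, green, orange, brown

665000 Ω = 665 × 10^3.
6 → blue
6 → blue
5 → green
Multiplier 10^3 → orange.
±1% tolerance → brown.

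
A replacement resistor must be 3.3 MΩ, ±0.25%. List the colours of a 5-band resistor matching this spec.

orange, orange, black, yellow, blue

3300000 Ω = 330 × 10^4.
3 → orange
3 → orange
0 → black
Multiplier 10^4 → yellow.
±0.25% tolerance → blue.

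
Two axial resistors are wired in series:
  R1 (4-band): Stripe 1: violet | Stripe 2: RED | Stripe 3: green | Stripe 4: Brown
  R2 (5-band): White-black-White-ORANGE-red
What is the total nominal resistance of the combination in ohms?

R1: violet, red → 72; green ×10^5 → 7200000 Ω.
R2: white, black, white → 909; orange ×10^3 → 909000 Ω.
Series: 7200000 + 909000 = 8109000 Ω.

8109000 Ω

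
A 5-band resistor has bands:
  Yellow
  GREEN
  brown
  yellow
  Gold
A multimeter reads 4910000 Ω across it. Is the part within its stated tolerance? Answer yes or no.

Yellow → 4 (first significant figure)
Green → 5 (second significant figure)
Brown → 1 (third significant figure)
Yellow → ×10^4 multiplier
Gold → ±5% tolerance
451 × 10000 = 4510000 Ω
Allowed range: 4284500 Ω to 4735500 Ω.
4910000 Ω lies outside that range.

no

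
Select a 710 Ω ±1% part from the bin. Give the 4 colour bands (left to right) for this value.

710 Ω = 71 × 10^1.
7 → violet
1 → brown
Multiplier 10^1 → brown.
±1% tolerance → brown.

violet, brown, brown, brown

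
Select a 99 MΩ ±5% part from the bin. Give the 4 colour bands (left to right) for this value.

99000000 Ω = 99 × 10^6.
9 → white
9 → white
Multiplier 10^6 → blue.
±5% tolerance → gold.

white, white, blue, gold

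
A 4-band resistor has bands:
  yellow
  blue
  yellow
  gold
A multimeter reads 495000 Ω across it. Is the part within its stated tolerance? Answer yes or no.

no

Yellow → 4 (first significant figure)
Blue → 6 (second significant figure)
Yellow → ×10^4 multiplier
Gold → ±5% tolerance
46 × 10000 = 460000 Ω
Allowed range: 437000 Ω to 483000 Ω.
495000 Ω lies outside that range.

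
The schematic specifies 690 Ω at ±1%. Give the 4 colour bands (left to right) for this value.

blue, white, brown, brown

690 Ω = 69 × 10^1.
6 → blue
9 → white
Multiplier 10^1 → brown.
±1% tolerance → brown.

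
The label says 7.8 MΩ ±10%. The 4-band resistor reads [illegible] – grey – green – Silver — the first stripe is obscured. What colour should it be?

7800000 Ω = 78 × 10^5.
The first band gives digit 7 of the significand, and 7 is violet.

violet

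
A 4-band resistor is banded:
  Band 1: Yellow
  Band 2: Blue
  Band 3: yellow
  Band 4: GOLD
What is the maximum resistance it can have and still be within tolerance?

Yellow → 4 (first significant figure)
Blue → 6 (second significant figure)
Yellow → ×10^4 multiplier
Gold → ±5% tolerance
46 × 10000 = 460000 Ω
Maximum = 460000 × (1 + 5/100) = 483000 Ω.

483000 Ω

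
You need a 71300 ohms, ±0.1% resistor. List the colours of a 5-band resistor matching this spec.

violet, brown, orange, red, violet

71300 Ω = 713 × 10^2.
7 → violet
1 → brown
3 → orange
Multiplier 10^2 → red.
±0.1% tolerance → violet.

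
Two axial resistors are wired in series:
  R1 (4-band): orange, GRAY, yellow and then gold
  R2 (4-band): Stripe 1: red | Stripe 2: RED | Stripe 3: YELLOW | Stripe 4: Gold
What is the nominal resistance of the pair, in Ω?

R1: orange, grey → 38; yellow ×10^4 → 380000 Ω.
R2: red, red → 22; yellow ×10^4 → 220000 Ω.
Series: 380000 + 220000 = 600000 Ω.

600000 Ω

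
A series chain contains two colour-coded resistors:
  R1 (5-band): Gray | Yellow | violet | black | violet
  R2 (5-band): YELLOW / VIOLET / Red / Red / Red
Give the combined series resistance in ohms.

48047 Ω

R1: grey, yellow, violet → 847; black ×1 → 847 Ω.
R2: yellow, violet, red → 472; red ×10^2 → 47200 Ω.
Series: 847 + 47200 = 48047 Ω.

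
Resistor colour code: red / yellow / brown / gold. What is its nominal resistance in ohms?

Red → 2 (first significant figure)
Yellow → 4 (second significant figure)
Brown → ×10 multiplier
24 × 10 = 240 Ω

240 Ω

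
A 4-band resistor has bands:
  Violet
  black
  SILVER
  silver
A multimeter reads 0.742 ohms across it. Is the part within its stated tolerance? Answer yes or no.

Violet → 7 (first significant figure)
Black → 0 (second significant figure)
Silver → ×0.01 multiplier
Silver → ±10% tolerance
70 × 0.01 = 0.7 Ω
Allowed range: 0.63 Ω to 0.77 Ω.
0.742 ohms lies inside that range.

yes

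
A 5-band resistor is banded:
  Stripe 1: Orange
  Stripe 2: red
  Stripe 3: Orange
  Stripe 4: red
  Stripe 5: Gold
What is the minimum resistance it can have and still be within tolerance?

30685 Ω

Orange → 3 (first significant figure)
Red → 2 (second significant figure)
Orange → 3 (third significant figure)
Red → ×10^2 multiplier
Gold → ±5% tolerance
323 × 100 = 32300 Ω
Minimum = 32300 × (1 − 5/100) = 30685 Ω.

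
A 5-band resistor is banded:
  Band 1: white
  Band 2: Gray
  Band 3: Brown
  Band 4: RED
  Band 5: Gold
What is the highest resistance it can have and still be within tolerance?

White → 9 (first significant figure)
Grey → 8 (second significant figure)
Brown → 1 (third significant figure)
Red → ×10^2 multiplier
Gold → ±5% tolerance
981 × 100 = 98100 Ω
Highest = 98100 × (1 + 5/100) = 103005 Ω.

103005 Ω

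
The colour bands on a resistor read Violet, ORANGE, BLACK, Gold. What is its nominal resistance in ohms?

73 Ω

Violet → 7 (first significant figure)
Orange → 3 (second significant figure)
Black → ×1 multiplier
73 × 1 = 73 Ω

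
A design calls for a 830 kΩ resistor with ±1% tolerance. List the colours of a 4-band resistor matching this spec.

grey, orange, yellow, brown

830000 Ω = 83 × 10^4.
8 → grey
3 → orange
Multiplier 10^4 → yellow.
±1% tolerance → brown.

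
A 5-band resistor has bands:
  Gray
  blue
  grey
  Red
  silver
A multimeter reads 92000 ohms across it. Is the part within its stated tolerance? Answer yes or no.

Grey → 8 (first significant figure)
Blue → 6 (second significant figure)
Grey → 8 (third significant figure)
Red → ×10^2 multiplier
Silver → ±10% tolerance
868 × 100 = 86800 Ω
Allowed range: 78120 Ω to 95480 Ω.
92000 ohms lies inside that range.

yes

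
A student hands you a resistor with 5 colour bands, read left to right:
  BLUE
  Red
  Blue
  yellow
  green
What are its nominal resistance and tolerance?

Blue → 6 (first significant figure)
Red → 2 (second significant figure)
Blue → 6 (third significant figure)
Yellow → ×10^4 multiplier
Green → ±0.5% tolerance
626 × 10000 = 6260000 Ω

6260000 Ω ±0.5%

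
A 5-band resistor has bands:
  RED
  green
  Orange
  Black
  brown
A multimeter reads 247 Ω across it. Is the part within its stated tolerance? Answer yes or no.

Red → 2 (first significant figure)
Green → 5 (second significant figure)
Orange → 3 (third significant figure)
Black → ×1 multiplier
Brown → ±1% tolerance
253 × 1 = 253 Ω
Allowed range: 250.47 Ω to 255.53 Ω.
247 Ω lies outside that range.

no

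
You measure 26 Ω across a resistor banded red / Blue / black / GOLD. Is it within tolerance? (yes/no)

Red → 2 (first significant figure)
Blue → 6 (second significant figure)
Black → ×1 multiplier
Gold → ±5% tolerance
26 × 1 = 26 Ω
Allowed range: 24.7 Ω to 27.3 Ω.
26 Ω lies inside that range.

yes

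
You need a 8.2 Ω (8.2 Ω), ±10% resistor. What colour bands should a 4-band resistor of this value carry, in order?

grey, red, gold, silver

8.2 Ω = 82 × 10^-1.
8 → grey
2 → red
Multiplier 10^-1 → gold.
±10% tolerance → silver.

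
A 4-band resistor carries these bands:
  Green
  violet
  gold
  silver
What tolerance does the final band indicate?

The last band, silver, is the tolerance band.
Silver corresponds to ±10%.

±10%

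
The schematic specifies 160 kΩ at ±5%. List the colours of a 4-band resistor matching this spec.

brown, blue, yellow, gold

160000 Ω = 16 × 10^4.
1 → brown
6 → blue
Multiplier 10^4 → yellow.
±5% tolerance → gold.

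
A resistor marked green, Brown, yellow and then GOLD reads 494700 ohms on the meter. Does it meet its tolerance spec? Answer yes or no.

Green → 5 (first significant figure)
Brown → 1 (second significant figure)
Yellow → ×10^4 multiplier
Gold → ±5% tolerance
51 × 10000 = 510000 Ω
Allowed range: 484500 Ω to 535500 Ω.
494700 ohms lies inside that range.

yes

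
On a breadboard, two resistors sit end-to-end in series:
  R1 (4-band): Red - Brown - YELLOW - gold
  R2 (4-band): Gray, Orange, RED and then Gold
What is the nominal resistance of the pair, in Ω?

R1: red, brown → 21; yellow ×10^4 → 210000 Ω.
R2: grey, orange → 83; red ×10^2 → 8300 Ω.
Series: 210000 + 8300 = 218300 Ω.

218300 Ω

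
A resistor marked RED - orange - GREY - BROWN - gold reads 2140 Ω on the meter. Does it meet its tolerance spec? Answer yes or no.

no

Red → 2 (first significant figure)
Orange → 3 (second significant figure)
Grey → 8 (third significant figure)
Brown → ×10 multiplier
Gold → ±5% tolerance
238 × 10 = 2380 Ω
Allowed range: 2261 Ω to 2499 Ω.
2140 Ω lies outside that range.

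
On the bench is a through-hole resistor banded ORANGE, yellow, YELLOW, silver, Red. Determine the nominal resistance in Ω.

3.44 Ω

Orange → 3 (first significant figure)
Yellow → 4 (second significant figure)
Yellow → 4 (third significant figure)
Silver → ×0.01 multiplier
344 × 0.01 = 3.44 Ω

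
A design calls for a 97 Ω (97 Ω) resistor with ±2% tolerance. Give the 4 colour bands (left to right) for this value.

97 Ω = 97 × 10^0.
9 → white
7 → violet
Multiplier 10^0 → black.
±2% tolerance → red.

white, violet, black, red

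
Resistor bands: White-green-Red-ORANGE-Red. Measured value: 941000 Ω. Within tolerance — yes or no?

yes

White → 9 (first significant figure)
Green → 5 (second significant figure)
Red → 2 (third significant figure)
Orange → ×10^3 multiplier
Red → ±2% tolerance
952 × 1000 = 952000 Ω
Allowed range: 932960 Ω to 971040 Ω.
941000 Ω lies inside that range.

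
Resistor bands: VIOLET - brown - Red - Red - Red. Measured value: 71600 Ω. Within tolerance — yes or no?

yes

Violet → 7 (first significant figure)
Brown → 1 (second significant figure)
Red → 2 (third significant figure)
Red → ×10^2 multiplier
Red → ±2% tolerance
712 × 100 = 71200 Ω
Allowed range: 69776 Ω to 72624 Ω.
71600 Ω lies inside that range.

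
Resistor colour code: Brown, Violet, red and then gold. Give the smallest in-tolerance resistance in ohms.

1615 Ω

Brown → 1 (first significant figure)
Violet → 7 (second significant figure)
Red → ×10^2 multiplier
Gold → ±5% tolerance
17 × 100 = 1700 Ω
Smallest = 1700 × (1 − 5/100) = 1615 Ω.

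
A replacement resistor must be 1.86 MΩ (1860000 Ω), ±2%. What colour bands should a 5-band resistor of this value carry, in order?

1860000 Ω = 186 × 10^4.
1 → brown
8 → grey
6 → blue
Multiplier 10^4 → yellow.
±2% tolerance → red.

brown, grey, blue, yellow, red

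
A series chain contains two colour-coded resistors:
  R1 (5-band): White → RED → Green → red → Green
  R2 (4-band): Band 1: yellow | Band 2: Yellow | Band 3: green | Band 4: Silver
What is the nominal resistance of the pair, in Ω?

R1: white, red, green → 925; red ×10^2 → 92500 Ω.
R2: yellow, yellow → 44; green ×10^5 → 4400000 Ω.
Series: 92500 + 4400000 = 4492500 Ω.

4492500 Ω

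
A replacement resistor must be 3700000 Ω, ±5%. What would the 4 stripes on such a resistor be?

orange, violet, green, gold

3700000 Ω = 37 × 10^5.
3 → orange
7 → violet
Multiplier 10^5 → green.
±5% tolerance → gold.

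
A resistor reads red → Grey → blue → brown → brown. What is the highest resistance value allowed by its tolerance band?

2888.6 Ω

Red → 2 (first significant figure)
Grey → 8 (second significant figure)
Blue → 6 (third significant figure)
Brown → ×10 multiplier
Brown → ±1% tolerance
286 × 10 = 2860 Ω
Highest = 2860 × (1 + 1/100) = 2888.6 Ω.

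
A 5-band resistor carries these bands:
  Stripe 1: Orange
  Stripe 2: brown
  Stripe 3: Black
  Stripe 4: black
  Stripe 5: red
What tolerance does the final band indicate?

The last band, red, is the tolerance band.
Red corresponds to ±2%.

±2%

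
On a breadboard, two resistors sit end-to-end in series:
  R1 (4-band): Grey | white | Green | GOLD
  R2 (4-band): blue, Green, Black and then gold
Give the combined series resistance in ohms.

8900065 Ω

R1: grey, white → 89; green ×10^5 → 8900000 Ω.
R2: blue, green → 65; black ×1 → 65 Ω.
Series: 8900000 + 65 = 8900065 Ω.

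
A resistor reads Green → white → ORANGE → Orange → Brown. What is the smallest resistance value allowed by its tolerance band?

587070 Ω

Green → 5 (first significant figure)
White → 9 (second significant figure)
Orange → 3 (third significant figure)
Orange → ×10^3 multiplier
Brown → ±1% tolerance
593 × 1000 = 593000 Ω
Smallest = 593000 × (1 − 1/100) = 587070 Ω.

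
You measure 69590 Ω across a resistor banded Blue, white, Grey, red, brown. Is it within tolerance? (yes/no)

yes

Blue → 6 (first significant figure)
White → 9 (second significant figure)
Grey → 8 (third significant figure)
Red → ×10^2 multiplier
Brown → ±1% tolerance
698 × 100 = 69800 Ω
Allowed range: 69102 Ω to 70498 Ω.
69590 Ω lies inside that range.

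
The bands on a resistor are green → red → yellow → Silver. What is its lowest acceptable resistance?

Green → 5 (first significant figure)
Red → 2 (second significant figure)
Yellow → ×10^4 multiplier
Silver → ±10% tolerance
52 × 10000 = 520000 Ω
Lowest = 520000 × (1 − 10/100) = 468000 Ω.

468000 Ω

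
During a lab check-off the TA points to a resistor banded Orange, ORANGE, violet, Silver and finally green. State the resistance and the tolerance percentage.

3.37 Ω ±0.5%

Orange → 3 (first significant figure)
Orange → 3 (second significant figure)
Violet → 7 (third significant figure)
Silver → ×0.01 multiplier
Green → ±0.5% tolerance
337 × 0.01 = 3.37 Ω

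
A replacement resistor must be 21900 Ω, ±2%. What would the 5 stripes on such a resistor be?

21900 Ω = 219 × 10^2.
2 → red
1 → brown
9 → white
Multiplier 10^2 → red.
±2% tolerance → red.

red, brown, white, red, red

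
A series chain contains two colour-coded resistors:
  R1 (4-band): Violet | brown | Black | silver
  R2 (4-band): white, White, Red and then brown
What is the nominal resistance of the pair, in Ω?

R1: violet, brown → 71; black ×1 → 71 Ω.
R2: white, white → 99; red ×10^2 → 9900 Ω.
Series: 71 + 9900 = 9971 Ω.

9971 Ω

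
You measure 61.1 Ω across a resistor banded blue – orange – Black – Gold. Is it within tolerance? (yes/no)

Blue → 6 (first significant figure)
Orange → 3 (second significant figure)
Black → ×1 multiplier
Gold → ±5% tolerance
63 × 1 = 63 Ω
Allowed range: 59.85 Ω to 66.15 Ω.
61.1 Ω lies inside that range.

yes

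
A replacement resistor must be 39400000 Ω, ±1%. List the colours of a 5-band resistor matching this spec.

39400000 Ω = 394 × 10^5.
3 → orange
9 → white
4 → yellow
Multiplier 10^5 → green.
±1% tolerance → brown.

orange, white, yellow, green, brown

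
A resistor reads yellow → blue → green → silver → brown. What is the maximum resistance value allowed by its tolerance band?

Yellow → 4 (first significant figure)
Blue → 6 (second significant figure)
Green → 5 (third significant figure)
Silver → ×0.01 multiplier
Brown → ±1% tolerance
465 × 0.01 = 4.65 Ω
Maximum = 4.65 × (1 + 1/100) = 4.6965 Ω.

4.6965 Ω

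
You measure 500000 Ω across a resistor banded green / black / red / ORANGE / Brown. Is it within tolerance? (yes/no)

yes

Green → 5 (first significant figure)
Black → 0 (second significant figure)
Red → 2 (third significant figure)
Orange → ×10^3 multiplier
Brown → ±1% tolerance
502 × 1000 = 502000 Ω
Allowed range: 496980 Ω to 507020 Ω.
500000 Ω lies inside that range.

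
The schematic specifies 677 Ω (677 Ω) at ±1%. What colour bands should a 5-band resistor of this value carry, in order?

blue, violet, violet, black, brown

677 Ω = 677 × 10^0.
6 → blue
7 → violet
7 → violet
Multiplier 10^0 → black.
±1% tolerance → brown.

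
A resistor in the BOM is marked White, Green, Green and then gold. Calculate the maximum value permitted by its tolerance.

White → 9 (first significant figure)
Green → 5 (second significant figure)
Green → ×10^5 multiplier
Gold → ±5% tolerance
95 × 100000 = 9500000 Ω
Maximum = 9500000 × (1 + 5/100) = 9975000 Ω.

9975000 Ω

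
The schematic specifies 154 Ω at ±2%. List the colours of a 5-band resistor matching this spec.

154 Ω = 154 × 10^0.
1 → brown
5 → green
4 → yellow
Multiplier 10^0 → black.
±2% tolerance → red.

brown, green, yellow, black, red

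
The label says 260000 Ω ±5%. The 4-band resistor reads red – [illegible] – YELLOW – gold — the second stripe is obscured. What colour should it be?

blue

260000 Ω = 26 × 10^4.
The second band gives digit 6 of the significand, and 6 is blue.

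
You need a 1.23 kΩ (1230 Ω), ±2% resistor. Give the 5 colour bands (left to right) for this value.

brown, red, orange, brown, red

1230 Ω = 123 × 10^1.
1 → brown
2 → red
3 → orange
Multiplier 10^1 → brown.
±2% tolerance → red.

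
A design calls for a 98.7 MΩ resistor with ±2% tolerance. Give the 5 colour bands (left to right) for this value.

98700000 Ω = 987 × 10^5.
9 → white
8 → grey
7 → violet
Multiplier 10^5 → green.
±2% tolerance → red.

white, grey, violet, green, red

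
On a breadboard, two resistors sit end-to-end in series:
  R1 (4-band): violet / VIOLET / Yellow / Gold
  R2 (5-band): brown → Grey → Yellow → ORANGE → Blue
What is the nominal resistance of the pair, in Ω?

R1: violet, violet → 77; yellow ×10^4 → 770000 Ω.
R2: brown, grey, yellow → 184; orange ×10^3 → 184000 Ω.
Series: 770000 + 184000 = 954000 Ω.

954000 Ω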